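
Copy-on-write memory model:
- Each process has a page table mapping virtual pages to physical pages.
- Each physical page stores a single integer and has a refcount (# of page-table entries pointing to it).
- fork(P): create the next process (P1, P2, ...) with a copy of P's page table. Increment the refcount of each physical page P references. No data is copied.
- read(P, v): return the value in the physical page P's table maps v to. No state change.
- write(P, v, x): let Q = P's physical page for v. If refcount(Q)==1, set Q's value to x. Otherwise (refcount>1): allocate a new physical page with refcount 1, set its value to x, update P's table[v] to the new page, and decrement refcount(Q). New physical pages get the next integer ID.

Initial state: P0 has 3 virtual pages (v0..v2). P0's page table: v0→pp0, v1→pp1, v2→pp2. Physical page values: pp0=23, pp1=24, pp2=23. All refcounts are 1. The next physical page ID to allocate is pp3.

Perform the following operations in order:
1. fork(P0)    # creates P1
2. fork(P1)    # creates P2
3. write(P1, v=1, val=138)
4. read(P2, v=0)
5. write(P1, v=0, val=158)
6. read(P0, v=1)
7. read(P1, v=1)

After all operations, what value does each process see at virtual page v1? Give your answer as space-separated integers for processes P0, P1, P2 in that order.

Op 1: fork(P0) -> P1. 3 ppages; refcounts: pp0:2 pp1:2 pp2:2
Op 2: fork(P1) -> P2. 3 ppages; refcounts: pp0:3 pp1:3 pp2:3
Op 3: write(P1, v1, 138). refcount(pp1)=3>1 -> COPY to pp3. 4 ppages; refcounts: pp0:3 pp1:2 pp2:3 pp3:1
Op 4: read(P2, v0) -> 23. No state change.
Op 5: write(P1, v0, 158). refcount(pp0)=3>1 -> COPY to pp4. 5 ppages; refcounts: pp0:2 pp1:2 pp2:3 pp3:1 pp4:1
Op 6: read(P0, v1) -> 24. No state change.
Op 7: read(P1, v1) -> 138. No state change.
P0: v1 -> pp1 = 24
P1: v1 -> pp3 = 138
P2: v1 -> pp1 = 24

Answer: 24 138 24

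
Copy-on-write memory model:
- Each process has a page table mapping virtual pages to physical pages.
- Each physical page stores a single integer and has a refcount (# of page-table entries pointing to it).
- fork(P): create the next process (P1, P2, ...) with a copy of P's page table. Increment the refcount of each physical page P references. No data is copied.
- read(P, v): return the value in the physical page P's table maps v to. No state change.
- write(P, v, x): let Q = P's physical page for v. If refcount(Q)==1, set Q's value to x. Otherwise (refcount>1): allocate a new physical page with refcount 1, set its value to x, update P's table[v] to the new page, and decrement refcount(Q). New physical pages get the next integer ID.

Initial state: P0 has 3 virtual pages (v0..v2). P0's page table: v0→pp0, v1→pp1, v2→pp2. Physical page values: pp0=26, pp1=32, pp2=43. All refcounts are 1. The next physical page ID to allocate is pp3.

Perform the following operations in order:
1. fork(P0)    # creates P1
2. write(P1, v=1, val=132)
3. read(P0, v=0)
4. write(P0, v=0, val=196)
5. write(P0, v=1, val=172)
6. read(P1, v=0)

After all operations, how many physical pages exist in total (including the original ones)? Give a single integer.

Answer: 5

Derivation:
Op 1: fork(P0) -> P1. 3 ppages; refcounts: pp0:2 pp1:2 pp2:2
Op 2: write(P1, v1, 132). refcount(pp1)=2>1 -> COPY to pp3. 4 ppages; refcounts: pp0:2 pp1:1 pp2:2 pp3:1
Op 3: read(P0, v0) -> 26. No state change.
Op 4: write(P0, v0, 196). refcount(pp0)=2>1 -> COPY to pp4. 5 ppages; refcounts: pp0:1 pp1:1 pp2:2 pp3:1 pp4:1
Op 5: write(P0, v1, 172). refcount(pp1)=1 -> write in place. 5 ppages; refcounts: pp0:1 pp1:1 pp2:2 pp3:1 pp4:1
Op 6: read(P1, v0) -> 26. No state change.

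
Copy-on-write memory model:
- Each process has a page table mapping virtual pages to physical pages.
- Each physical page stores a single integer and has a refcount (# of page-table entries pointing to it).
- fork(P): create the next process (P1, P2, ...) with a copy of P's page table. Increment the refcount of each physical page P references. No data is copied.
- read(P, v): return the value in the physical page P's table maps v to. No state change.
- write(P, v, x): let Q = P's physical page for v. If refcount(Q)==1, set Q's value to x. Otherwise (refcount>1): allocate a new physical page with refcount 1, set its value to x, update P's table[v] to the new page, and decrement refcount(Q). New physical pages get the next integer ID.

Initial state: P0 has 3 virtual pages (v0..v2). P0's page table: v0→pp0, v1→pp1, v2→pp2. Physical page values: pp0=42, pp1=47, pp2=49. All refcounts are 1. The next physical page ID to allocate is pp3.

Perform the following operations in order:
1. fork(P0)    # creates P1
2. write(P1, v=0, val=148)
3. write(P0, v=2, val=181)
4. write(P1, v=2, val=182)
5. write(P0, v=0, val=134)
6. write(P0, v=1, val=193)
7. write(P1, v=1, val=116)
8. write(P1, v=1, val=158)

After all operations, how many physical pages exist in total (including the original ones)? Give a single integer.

Op 1: fork(P0) -> P1. 3 ppages; refcounts: pp0:2 pp1:2 pp2:2
Op 2: write(P1, v0, 148). refcount(pp0)=2>1 -> COPY to pp3. 4 ppages; refcounts: pp0:1 pp1:2 pp2:2 pp3:1
Op 3: write(P0, v2, 181). refcount(pp2)=2>1 -> COPY to pp4. 5 ppages; refcounts: pp0:1 pp1:2 pp2:1 pp3:1 pp4:1
Op 4: write(P1, v2, 182). refcount(pp2)=1 -> write in place. 5 ppages; refcounts: pp0:1 pp1:2 pp2:1 pp3:1 pp4:1
Op 5: write(P0, v0, 134). refcount(pp0)=1 -> write in place. 5 ppages; refcounts: pp0:1 pp1:2 pp2:1 pp3:1 pp4:1
Op 6: write(P0, v1, 193). refcount(pp1)=2>1 -> COPY to pp5. 6 ppages; refcounts: pp0:1 pp1:1 pp2:1 pp3:1 pp4:1 pp5:1
Op 7: write(P1, v1, 116). refcount(pp1)=1 -> write in place. 6 ppages; refcounts: pp0:1 pp1:1 pp2:1 pp3:1 pp4:1 pp5:1
Op 8: write(P1, v1, 158). refcount(pp1)=1 -> write in place. 6 ppages; refcounts: pp0:1 pp1:1 pp2:1 pp3:1 pp4:1 pp5:1

Answer: 6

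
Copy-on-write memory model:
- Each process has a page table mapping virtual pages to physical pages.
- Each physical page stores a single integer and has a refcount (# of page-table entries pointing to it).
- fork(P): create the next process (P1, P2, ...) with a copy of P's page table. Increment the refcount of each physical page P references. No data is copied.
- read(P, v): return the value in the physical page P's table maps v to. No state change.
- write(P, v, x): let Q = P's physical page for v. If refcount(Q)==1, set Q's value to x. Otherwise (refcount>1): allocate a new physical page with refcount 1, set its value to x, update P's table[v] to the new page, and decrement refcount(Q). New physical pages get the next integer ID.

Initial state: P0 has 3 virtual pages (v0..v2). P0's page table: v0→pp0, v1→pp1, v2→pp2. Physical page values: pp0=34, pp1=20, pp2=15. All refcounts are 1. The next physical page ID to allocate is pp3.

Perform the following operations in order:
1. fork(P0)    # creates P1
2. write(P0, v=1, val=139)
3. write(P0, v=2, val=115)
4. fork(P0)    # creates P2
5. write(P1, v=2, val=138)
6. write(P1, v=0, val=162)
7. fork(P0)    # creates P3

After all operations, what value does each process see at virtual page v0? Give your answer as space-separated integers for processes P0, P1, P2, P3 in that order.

Op 1: fork(P0) -> P1. 3 ppages; refcounts: pp0:2 pp1:2 pp2:2
Op 2: write(P0, v1, 139). refcount(pp1)=2>1 -> COPY to pp3. 4 ppages; refcounts: pp0:2 pp1:1 pp2:2 pp3:1
Op 3: write(P0, v2, 115). refcount(pp2)=2>1 -> COPY to pp4. 5 ppages; refcounts: pp0:2 pp1:1 pp2:1 pp3:1 pp4:1
Op 4: fork(P0) -> P2. 5 ppages; refcounts: pp0:3 pp1:1 pp2:1 pp3:2 pp4:2
Op 5: write(P1, v2, 138). refcount(pp2)=1 -> write in place. 5 ppages; refcounts: pp0:3 pp1:1 pp2:1 pp3:2 pp4:2
Op 6: write(P1, v0, 162). refcount(pp0)=3>1 -> COPY to pp5. 6 ppages; refcounts: pp0:2 pp1:1 pp2:1 pp3:2 pp4:2 pp5:1
Op 7: fork(P0) -> P3. 6 ppages; refcounts: pp0:3 pp1:1 pp2:1 pp3:3 pp4:3 pp5:1
P0: v0 -> pp0 = 34
P1: v0 -> pp5 = 162
P2: v0 -> pp0 = 34
P3: v0 -> pp0 = 34

Answer: 34 162 34 34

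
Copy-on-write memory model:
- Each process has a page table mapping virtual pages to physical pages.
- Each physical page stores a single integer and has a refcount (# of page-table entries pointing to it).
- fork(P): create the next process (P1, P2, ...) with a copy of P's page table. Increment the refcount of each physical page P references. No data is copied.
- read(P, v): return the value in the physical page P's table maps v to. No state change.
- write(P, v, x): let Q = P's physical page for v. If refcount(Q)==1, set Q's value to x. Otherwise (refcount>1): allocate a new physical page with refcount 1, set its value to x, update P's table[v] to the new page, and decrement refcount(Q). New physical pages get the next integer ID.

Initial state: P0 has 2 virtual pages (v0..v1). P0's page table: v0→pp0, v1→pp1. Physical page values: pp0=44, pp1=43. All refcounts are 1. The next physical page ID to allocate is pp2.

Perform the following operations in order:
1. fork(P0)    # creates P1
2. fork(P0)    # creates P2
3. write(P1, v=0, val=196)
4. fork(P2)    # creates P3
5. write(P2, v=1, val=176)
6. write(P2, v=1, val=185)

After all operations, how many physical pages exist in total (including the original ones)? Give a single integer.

Answer: 4

Derivation:
Op 1: fork(P0) -> P1. 2 ppages; refcounts: pp0:2 pp1:2
Op 2: fork(P0) -> P2. 2 ppages; refcounts: pp0:3 pp1:3
Op 3: write(P1, v0, 196). refcount(pp0)=3>1 -> COPY to pp2. 3 ppages; refcounts: pp0:2 pp1:3 pp2:1
Op 4: fork(P2) -> P3. 3 ppages; refcounts: pp0:3 pp1:4 pp2:1
Op 5: write(P2, v1, 176). refcount(pp1)=4>1 -> COPY to pp3. 4 ppages; refcounts: pp0:3 pp1:3 pp2:1 pp3:1
Op 6: write(P2, v1, 185). refcount(pp3)=1 -> write in place. 4 ppages; refcounts: pp0:3 pp1:3 pp2:1 pp3:1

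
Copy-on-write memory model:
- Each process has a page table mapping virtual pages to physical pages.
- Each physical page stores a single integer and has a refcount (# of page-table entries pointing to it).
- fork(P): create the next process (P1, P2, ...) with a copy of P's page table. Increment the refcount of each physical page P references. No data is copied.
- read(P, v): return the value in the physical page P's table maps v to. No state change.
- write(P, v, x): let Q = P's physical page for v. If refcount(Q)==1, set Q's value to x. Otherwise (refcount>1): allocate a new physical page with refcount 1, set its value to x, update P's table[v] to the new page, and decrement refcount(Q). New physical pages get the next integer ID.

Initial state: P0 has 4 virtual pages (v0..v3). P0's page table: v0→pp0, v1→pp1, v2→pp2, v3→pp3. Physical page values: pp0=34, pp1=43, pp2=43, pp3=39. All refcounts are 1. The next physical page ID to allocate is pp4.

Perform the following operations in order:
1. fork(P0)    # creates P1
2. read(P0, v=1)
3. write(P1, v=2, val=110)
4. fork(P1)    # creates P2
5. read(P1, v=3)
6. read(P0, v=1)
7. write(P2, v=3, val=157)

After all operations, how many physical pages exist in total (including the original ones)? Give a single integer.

Op 1: fork(P0) -> P1. 4 ppages; refcounts: pp0:2 pp1:2 pp2:2 pp3:2
Op 2: read(P0, v1) -> 43. No state change.
Op 3: write(P1, v2, 110). refcount(pp2)=2>1 -> COPY to pp4. 5 ppages; refcounts: pp0:2 pp1:2 pp2:1 pp3:2 pp4:1
Op 4: fork(P1) -> P2. 5 ppages; refcounts: pp0:3 pp1:3 pp2:1 pp3:3 pp4:2
Op 5: read(P1, v3) -> 39. No state change.
Op 6: read(P0, v1) -> 43. No state change.
Op 7: write(P2, v3, 157). refcount(pp3)=3>1 -> COPY to pp5. 6 ppages; refcounts: pp0:3 pp1:3 pp2:1 pp3:2 pp4:2 pp5:1

Answer: 6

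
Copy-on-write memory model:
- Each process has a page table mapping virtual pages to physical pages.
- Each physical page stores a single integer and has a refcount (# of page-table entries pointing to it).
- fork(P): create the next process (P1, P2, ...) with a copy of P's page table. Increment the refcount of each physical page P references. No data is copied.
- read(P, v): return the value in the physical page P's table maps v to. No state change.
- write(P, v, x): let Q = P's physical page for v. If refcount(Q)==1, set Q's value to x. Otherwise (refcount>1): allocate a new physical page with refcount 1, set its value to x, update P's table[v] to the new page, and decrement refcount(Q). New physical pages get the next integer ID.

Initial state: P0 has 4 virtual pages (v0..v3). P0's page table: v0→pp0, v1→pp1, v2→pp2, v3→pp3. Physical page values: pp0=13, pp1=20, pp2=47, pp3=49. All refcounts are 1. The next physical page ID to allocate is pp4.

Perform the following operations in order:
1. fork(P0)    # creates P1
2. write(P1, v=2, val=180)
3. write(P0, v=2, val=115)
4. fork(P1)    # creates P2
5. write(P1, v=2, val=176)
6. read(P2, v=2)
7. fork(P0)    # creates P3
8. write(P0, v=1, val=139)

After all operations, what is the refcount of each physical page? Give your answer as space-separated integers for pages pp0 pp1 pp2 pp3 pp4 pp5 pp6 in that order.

Answer: 4 3 2 4 1 1 1

Derivation:
Op 1: fork(P0) -> P1. 4 ppages; refcounts: pp0:2 pp1:2 pp2:2 pp3:2
Op 2: write(P1, v2, 180). refcount(pp2)=2>1 -> COPY to pp4. 5 ppages; refcounts: pp0:2 pp1:2 pp2:1 pp3:2 pp4:1
Op 3: write(P0, v2, 115). refcount(pp2)=1 -> write in place. 5 ppages; refcounts: pp0:2 pp1:2 pp2:1 pp3:2 pp4:1
Op 4: fork(P1) -> P2. 5 ppages; refcounts: pp0:3 pp1:3 pp2:1 pp3:3 pp4:2
Op 5: write(P1, v2, 176). refcount(pp4)=2>1 -> COPY to pp5. 6 ppages; refcounts: pp0:3 pp1:3 pp2:1 pp3:3 pp4:1 pp5:1
Op 6: read(P2, v2) -> 180. No state change.
Op 7: fork(P0) -> P3. 6 ppages; refcounts: pp0:4 pp1:4 pp2:2 pp3:4 pp4:1 pp5:1
Op 8: write(P0, v1, 139). refcount(pp1)=4>1 -> COPY to pp6. 7 ppages; refcounts: pp0:4 pp1:3 pp2:2 pp3:4 pp4:1 pp5:1 pp6:1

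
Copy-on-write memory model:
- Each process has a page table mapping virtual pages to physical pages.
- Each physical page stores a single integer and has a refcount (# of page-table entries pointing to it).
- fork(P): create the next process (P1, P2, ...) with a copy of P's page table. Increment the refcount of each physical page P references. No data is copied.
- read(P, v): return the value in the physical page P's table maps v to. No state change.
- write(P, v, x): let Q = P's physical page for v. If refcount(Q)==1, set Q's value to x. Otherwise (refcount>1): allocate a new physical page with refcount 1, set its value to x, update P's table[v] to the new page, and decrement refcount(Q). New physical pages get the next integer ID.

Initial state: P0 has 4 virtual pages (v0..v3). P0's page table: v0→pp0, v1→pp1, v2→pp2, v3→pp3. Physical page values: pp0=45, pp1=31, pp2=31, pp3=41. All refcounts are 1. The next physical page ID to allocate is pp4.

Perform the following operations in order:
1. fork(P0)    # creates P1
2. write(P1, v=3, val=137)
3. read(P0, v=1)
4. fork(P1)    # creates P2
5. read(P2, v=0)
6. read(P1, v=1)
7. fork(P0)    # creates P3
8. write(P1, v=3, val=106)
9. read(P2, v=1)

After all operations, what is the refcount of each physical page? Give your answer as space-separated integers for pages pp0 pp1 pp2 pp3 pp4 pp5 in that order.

Answer: 4 4 4 2 1 1

Derivation:
Op 1: fork(P0) -> P1. 4 ppages; refcounts: pp0:2 pp1:2 pp2:2 pp3:2
Op 2: write(P1, v3, 137). refcount(pp3)=2>1 -> COPY to pp4. 5 ppages; refcounts: pp0:2 pp1:2 pp2:2 pp3:1 pp4:1
Op 3: read(P0, v1) -> 31. No state change.
Op 4: fork(P1) -> P2. 5 ppages; refcounts: pp0:3 pp1:3 pp2:3 pp3:1 pp4:2
Op 5: read(P2, v0) -> 45. No state change.
Op 6: read(P1, v1) -> 31. No state change.
Op 7: fork(P0) -> P3. 5 ppages; refcounts: pp0:4 pp1:4 pp2:4 pp3:2 pp4:2
Op 8: write(P1, v3, 106). refcount(pp4)=2>1 -> COPY to pp5. 6 ppages; refcounts: pp0:4 pp1:4 pp2:4 pp3:2 pp4:1 pp5:1
Op 9: read(P2, v1) -> 31. No state change.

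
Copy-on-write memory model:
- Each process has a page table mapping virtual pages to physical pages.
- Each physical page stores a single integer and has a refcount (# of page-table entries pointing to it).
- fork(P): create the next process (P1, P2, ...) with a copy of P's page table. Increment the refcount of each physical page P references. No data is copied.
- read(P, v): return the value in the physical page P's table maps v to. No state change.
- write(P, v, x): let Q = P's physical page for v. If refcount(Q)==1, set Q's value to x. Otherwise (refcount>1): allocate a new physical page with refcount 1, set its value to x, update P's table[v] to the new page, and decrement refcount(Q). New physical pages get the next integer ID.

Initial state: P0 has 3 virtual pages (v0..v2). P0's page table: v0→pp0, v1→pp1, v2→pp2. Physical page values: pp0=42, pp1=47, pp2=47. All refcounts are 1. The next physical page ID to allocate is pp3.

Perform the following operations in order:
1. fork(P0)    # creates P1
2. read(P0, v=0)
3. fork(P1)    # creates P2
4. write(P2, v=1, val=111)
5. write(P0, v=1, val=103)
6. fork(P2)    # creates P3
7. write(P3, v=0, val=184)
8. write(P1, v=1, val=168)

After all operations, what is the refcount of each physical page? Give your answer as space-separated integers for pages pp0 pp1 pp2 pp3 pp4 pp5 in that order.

Op 1: fork(P0) -> P1. 3 ppages; refcounts: pp0:2 pp1:2 pp2:2
Op 2: read(P0, v0) -> 42. No state change.
Op 3: fork(P1) -> P2. 3 ppages; refcounts: pp0:3 pp1:3 pp2:3
Op 4: write(P2, v1, 111). refcount(pp1)=3>1 -> COPY to pp3. 4 ppages; refcounts: pp0:3 pp1:2 pp2:3 pp3:1
Op 5: write(P0, v1, 103). refcount(pp1)=2>1 -> COPY to pp4. 5 ppages; refcounts: pp0:3 pp1:1 pp2:3 pp3:1 pp4:1
Op 6: fork(P2) -> P3. 5 ppages; refcounts: pp0:4 pp1:1 pp2:4 pp3:2 pp4:1
Op 7: write(P3, v0, 184). refcount(pp0)=4>1 -> COPY to pp5. 6 ppages; refcounts: pp0:3 pp1:1 pp2:4 pp3:2 pp4:1 pp5:1
Op 8: write(P1, v1, 168). refcount(pp1)=1 -> write in place. 6 ppages; refcounts: pp0:3 pp1:1 pp2:4 pp3:2 pp4:1 pp5:1

Answer: 3 1 4 2 1 1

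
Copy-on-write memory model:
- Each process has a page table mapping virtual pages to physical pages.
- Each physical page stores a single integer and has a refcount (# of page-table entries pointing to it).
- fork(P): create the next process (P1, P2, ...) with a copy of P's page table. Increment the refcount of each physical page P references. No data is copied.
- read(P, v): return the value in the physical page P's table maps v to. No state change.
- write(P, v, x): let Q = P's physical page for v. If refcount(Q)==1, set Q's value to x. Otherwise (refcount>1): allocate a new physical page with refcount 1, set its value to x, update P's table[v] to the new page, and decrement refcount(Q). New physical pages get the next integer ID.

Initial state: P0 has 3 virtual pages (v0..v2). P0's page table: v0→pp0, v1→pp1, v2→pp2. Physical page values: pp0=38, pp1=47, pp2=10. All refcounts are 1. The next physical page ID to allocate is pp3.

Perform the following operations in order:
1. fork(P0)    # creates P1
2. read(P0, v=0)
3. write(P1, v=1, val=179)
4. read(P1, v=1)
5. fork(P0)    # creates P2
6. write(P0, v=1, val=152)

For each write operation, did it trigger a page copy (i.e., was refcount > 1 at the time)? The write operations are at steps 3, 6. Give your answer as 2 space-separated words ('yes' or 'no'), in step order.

Op 1: fork(P0) -> P1. 3 ppages; refcounts: pp0:2 pp1:2 pp2:2
Op 2: read(P0, v0) -> 38. No state change.
Op 3: write(P1, v1, 179). refcount(pp1)=2>1 -> COPY to pp3. 4 ppages; refcounts: pp0:2 pp1:1 pp2:2 pp3:1
Op 4: read(P1, v1) -> 179. No state change.
Op 5: fork(P0) -> P2. 4 ppages; refcounts: pp0:3 pp1:2 pp2:3 pp3:1
Op 6: write(P0, v1, 152). refcount(pp1)=2>1 -> COPY to pp4. 5 ppages; refcounts: pp0:3 pp1:1 pp2:3 pp3:1 pp4:1

yes yes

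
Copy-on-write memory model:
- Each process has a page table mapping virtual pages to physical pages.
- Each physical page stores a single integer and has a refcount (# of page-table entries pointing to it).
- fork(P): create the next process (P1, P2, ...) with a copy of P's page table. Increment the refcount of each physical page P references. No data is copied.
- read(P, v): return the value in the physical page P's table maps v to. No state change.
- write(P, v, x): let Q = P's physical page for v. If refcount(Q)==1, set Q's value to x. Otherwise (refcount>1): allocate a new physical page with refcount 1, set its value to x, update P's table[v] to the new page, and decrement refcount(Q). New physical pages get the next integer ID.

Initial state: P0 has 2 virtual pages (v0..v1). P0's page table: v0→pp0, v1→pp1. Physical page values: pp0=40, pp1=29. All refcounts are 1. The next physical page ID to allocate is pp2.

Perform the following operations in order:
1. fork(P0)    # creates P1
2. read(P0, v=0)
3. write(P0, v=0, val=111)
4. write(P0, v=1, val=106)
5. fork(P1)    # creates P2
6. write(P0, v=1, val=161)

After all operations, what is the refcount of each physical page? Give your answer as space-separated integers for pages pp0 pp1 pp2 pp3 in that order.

Op 1: fork(P0) -> P1. 2 ppages; refcounts: pp0:2 pp1:2
Op 2: read(P0, v0) -> 40. No state change.
Op 3: write(P0, v0, 111). refcount(pp0)=2>1 -> COPY to pp2. 3 ppages; refcounts: pp0:1 pp1:2 pp2:1
Op 4: write(P0, v1, 106). refcount(pp1)=2>1 -> COPY to pp3. 4 ppages; refcounts: pp0:1 pp1:1 pp2:1 pp3:1
Op 5: fork(P1) -> P2. 4 ppages; refcounts: pp0:2 pp1:2 pp2:1 pp3:1
Op 6: write(P0, v1, 161). refcount(pp3)=1 -> write in place. 4 ppages; refcounts: pp0:2 pp1:2 pp2:1 pp3:1

Answer: 2 2 1 1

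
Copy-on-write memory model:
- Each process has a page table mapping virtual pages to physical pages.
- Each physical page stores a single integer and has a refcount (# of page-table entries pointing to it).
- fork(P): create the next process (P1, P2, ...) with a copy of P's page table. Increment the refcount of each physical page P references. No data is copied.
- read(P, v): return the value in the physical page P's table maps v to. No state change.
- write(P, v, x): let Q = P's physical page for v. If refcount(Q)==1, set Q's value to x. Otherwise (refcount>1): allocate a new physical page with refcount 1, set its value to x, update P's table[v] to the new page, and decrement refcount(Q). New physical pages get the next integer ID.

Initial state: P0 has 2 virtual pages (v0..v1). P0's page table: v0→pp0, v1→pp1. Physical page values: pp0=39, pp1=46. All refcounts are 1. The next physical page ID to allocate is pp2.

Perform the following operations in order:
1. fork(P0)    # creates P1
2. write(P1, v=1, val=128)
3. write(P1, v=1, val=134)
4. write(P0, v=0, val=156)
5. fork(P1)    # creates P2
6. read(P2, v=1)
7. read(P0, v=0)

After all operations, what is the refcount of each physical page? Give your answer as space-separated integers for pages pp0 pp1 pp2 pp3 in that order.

Answer: 2 1 2 1

Derivation:
Op 1: fork(P0) -> P1. 2 ppages; refcounts: pp0:2 pp1:2
Op 2: write(P1, v1, 128). refcount(pp1)=2>1 -> COPY to pp2. 3 ppages; refcounts: pp0:2 pp1:1 pp2:1
Op 3: write(P1, v1, 134). refcount(pp2)=1 -> write in place. 3 ppages; refcounts: pp0:2 pp1:1 pp2:1
Op 4: write(P0, v0, 156). refcount(pp0)=2>1 -> COPY to pp3. 4 ppages; refcounts: pp0:1 pp1:1 pp2:1 pp3:1
Op 5: fork(P1) -> P2. 4 ppages; refcounts: pp0:2 pp1:1 pp2:2 pp3:1
Op 6: read(P2, v1) -> 134. No state change.
Op 7: read(P0, v0) -> 156. No state change.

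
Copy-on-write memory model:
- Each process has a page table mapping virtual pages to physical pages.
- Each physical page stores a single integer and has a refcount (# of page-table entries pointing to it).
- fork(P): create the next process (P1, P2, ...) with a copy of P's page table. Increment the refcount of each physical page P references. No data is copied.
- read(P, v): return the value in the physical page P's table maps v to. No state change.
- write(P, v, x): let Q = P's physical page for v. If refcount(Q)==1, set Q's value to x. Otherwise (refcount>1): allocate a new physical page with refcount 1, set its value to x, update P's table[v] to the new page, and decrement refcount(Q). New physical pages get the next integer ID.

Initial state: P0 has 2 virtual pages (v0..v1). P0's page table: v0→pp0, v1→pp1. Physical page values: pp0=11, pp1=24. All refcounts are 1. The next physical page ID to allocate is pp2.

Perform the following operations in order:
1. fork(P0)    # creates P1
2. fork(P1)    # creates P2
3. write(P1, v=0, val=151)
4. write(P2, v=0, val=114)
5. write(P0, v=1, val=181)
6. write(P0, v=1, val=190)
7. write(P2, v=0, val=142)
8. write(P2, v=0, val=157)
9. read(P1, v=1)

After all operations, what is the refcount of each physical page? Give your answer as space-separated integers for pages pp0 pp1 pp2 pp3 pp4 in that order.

Op 1: fork(P0) -> P1. 2 ppages; refcounts: pp0:2 pp1:2
Op 2: fork(P1) -> P2. 2 ppages; refcounts: pp0:3 pp1:3
Op 3: write(P1, v0, 151). refcount(pp0)=3>1 -> COPY to pp2. 3 ppages; refcounts: pp0:2 pp1:3 pp2:1
Op 4: write(P2, v0, 114). refcount(pp0)=2>1 -> COPY to pp3. 4 ppages; refcounts: pp0:1 pp1:3 pp2:1 pp3:1
Op 5: write(P0, v1, 181). refcount(pp1)=3>1 -> COPY to pp4. 5 ppages; refcounts: pp0:1 pp1:2 pp2:1 pp3:1 pp4:1
Op 6: write(P0, v1, 190). refcount(pp4)=1 -> write in place. 5 ppages; refcounts: pp0:1 pp1:2 pp2:1 pp3:1 pp4:1
Op 7: write(P2, v0, 142). refcount(pp3)=1 -> write in place. 5 ppages; refcounts: pp0:1 pp1:2 pp2:1 pp3:1 pp4:1
Op 8: write(P2, v0, 157). refcount(pp3)=1 -> write in place. 5 ppages; refcounts: pp0:1 pp1:2 pp2:1 pp3:1 pp4:1
Op 9: read(P1, v1) -> 24. No state change.

Answer: 1 2 1 1 1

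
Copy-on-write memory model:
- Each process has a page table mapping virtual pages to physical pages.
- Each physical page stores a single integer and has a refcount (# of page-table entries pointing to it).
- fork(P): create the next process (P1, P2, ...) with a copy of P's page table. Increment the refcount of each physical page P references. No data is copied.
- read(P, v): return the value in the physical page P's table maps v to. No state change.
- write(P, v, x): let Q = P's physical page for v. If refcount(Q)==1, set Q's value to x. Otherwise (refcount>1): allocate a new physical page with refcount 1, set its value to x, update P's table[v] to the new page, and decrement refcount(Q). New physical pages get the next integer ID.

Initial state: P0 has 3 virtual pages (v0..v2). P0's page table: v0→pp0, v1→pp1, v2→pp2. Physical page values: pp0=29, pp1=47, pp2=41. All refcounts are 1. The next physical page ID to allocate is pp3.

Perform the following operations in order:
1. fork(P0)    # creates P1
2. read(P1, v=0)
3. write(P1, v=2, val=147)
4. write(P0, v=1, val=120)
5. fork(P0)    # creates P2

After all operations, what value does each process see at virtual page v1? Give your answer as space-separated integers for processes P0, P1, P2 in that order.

Answer: 120 47 120

Derivation:
Op 1: fork(P0) -> P1. 3 ppages; refcounts: pp0:2 pp1:2 pp2:2
Op 2: read(P1, v0) -> 29. No state change.
Op 3: write(P1, v2, 147). refcount(pp2)=2>1 -> COPY to pp3. 4 ppages; refcounts: pp0:2 pp1:2 pp2:1 pp3:1
Op 4: write(P0, v1, 120). refcount(pp1)=2>1 -> COPY to pp4. 5 ppages; refcounts: pp0:2 pp1:1 pp2:1 pp3:1 pp4:1
Op 5: fork(P0) -> P2. 5 ppages; refcounts: pp0:3 pp1:1 pp2:2 pp3:1 pp4:2
P0: v1 -> pp4 = 120
P1: v1 -> pp1 = 47
P2: v1 -> pp4 = 120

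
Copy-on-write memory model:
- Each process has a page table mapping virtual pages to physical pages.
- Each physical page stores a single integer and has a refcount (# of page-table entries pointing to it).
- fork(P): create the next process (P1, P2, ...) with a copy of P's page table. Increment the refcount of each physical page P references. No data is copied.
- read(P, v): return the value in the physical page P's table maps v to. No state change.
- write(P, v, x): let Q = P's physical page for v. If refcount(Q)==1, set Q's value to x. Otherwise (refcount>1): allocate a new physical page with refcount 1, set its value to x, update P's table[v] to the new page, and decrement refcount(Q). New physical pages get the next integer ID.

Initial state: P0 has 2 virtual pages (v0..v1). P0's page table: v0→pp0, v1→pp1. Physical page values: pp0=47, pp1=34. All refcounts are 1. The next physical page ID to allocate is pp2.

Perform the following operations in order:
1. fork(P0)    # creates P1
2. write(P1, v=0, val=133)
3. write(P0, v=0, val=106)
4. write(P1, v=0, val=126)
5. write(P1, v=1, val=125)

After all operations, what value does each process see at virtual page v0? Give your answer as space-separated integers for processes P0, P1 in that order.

Op 1: fork(P0) -> P1. 2 ppages; refcounts: pp0:2 pp1:2
Op 2: write(P1, v0, 133). refcount(pp0)=2>1 -> COPY to pp2. 3 ppages; refcounts: pp0:1 pp1:2 pp2:1
Op 3: write(P0, v0, 106). refcount(pp0)=1 -> write in place. 3 ppages; refcounts: pp0:1 pp1:2 pp2:1
Op 4: write(P1, v0, 126). refcount(pp2)=1 -> write in place. 3 ppages; refcounts: pp0:1 pp1:2 pp2:1
Op 5: write(P1, v1, 125). refcount(pp1)=2>1 -> COPY to pp3. 4 ppages; refcounts: pp0:1 pp1:1 pp2:1 pp3:1
P0: v0 -> pp0 = 106
P1: v0 -> pp2 = 126

Answer: 106 126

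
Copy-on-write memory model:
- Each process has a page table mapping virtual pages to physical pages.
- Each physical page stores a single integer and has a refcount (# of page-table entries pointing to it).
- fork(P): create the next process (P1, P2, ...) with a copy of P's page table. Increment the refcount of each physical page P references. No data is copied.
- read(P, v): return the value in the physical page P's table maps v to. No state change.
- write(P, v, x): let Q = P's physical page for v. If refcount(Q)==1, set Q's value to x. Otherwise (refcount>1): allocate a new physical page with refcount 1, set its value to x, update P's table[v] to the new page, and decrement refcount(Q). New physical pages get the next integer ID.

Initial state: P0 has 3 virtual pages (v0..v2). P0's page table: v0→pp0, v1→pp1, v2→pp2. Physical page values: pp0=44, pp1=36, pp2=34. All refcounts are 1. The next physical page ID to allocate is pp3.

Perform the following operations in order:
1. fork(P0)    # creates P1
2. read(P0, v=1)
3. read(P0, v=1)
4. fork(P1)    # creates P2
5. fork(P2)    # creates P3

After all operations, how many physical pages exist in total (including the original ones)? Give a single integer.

Answer: 3

Derivation:
Op 1: fork(P0) -> P1. 3 ppages; refcounts: pp0:2 pp1:2 pp2:2
Op 2: read(P0, v1) -> 36. No state change.
Op 3: read(P0, v1) -> 36. No state change.
Op 4: fork(P1) -> P2. 3 ppages; refcounts: pp0:3 pp1:3 pp2:3
Op 5: fork(P2) -> P3. 3 ppages; refcounts: pp0:4 pp1:4 pp2:4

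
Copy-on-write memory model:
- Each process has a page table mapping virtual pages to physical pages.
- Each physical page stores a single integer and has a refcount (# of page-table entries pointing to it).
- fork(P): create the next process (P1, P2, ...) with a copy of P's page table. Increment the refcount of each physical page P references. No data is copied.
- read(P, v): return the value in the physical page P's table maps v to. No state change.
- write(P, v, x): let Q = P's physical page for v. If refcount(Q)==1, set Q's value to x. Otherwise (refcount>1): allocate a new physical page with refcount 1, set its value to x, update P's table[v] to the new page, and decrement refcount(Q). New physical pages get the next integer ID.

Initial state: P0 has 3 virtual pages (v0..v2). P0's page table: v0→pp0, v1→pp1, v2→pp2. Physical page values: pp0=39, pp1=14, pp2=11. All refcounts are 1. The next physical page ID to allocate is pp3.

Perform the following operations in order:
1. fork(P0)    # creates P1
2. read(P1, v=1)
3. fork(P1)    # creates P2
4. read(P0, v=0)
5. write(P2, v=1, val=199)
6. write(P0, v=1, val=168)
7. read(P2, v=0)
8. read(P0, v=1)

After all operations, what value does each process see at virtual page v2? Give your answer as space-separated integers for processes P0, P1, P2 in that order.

Op 1: fork(P0) -> P1. 3 ppages; refcounts: pp0:2 pp1:2 pp2:2
Op 2: read(P1, v1) -> 14. No state change.
Op 3: fork(P1) -> P2. 3 ppages; refcounts: pp0:3 pp1:3 pp2:3
Op 4: read(P0, v0) -> 39. No state change.
Op 5: write(P2, v1, 199). refcount(pp1)=3>1 -> COPY to pp3. 4 ppages; refcounts: pp0:3 pp1:2 pp2:3 pp3:1
Op 6: write(P0, v1, 168). refcount(pp1)=2>1 -> COPY to pp4. 5 ppages; refcounts: pp0:3 pp1:1 pp2:3 pp3:1 pp4:1
Op 7: read(P2, v0) -> 39. No state change.
Op 8: read(P0, v1) -> 168. No state change.
P0: v2 -> pp2 = 11
P1: v2 -> pp2 = 11
P2: v2 -> pp2 = 11

Answer: 11 11 11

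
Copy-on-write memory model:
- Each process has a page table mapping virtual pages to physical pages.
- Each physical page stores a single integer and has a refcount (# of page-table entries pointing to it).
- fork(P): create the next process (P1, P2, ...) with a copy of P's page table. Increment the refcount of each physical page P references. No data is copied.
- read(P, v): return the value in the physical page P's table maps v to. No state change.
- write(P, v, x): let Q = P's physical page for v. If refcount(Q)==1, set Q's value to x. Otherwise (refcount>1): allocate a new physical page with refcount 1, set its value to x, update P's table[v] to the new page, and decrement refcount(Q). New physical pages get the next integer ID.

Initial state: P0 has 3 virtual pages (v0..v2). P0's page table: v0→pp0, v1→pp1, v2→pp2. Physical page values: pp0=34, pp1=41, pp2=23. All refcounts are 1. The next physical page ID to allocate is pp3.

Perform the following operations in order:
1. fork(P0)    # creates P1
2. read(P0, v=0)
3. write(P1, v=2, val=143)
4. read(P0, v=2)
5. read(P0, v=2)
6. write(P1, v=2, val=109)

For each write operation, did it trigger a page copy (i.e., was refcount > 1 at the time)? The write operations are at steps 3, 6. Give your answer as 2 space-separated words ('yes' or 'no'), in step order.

Op 1: fork(P0) -> P1. 3 ppages; refcounts: pp0:2 pp1:2 pp2:2
Op 2: read(P0, v0) -> 34. No state change.
Op 3: write(P1, v2, 143). refcount(pp2)=2>1 -> COPY to pp3. 4 ppages; refcounts: pp0:2 pp1:2 pp2:1 pp3:1
Op 4: read(P0, v2) -> 23. No state change.
Op 5: read(P0, v2) -> 23. No state change.
Op 6: write(P1, v2, 109). refcount(pp3)=1 -> write in place. 4 ppages; refcounts: pp0:2 pp1:2 pp2:1 pp3:1

yes no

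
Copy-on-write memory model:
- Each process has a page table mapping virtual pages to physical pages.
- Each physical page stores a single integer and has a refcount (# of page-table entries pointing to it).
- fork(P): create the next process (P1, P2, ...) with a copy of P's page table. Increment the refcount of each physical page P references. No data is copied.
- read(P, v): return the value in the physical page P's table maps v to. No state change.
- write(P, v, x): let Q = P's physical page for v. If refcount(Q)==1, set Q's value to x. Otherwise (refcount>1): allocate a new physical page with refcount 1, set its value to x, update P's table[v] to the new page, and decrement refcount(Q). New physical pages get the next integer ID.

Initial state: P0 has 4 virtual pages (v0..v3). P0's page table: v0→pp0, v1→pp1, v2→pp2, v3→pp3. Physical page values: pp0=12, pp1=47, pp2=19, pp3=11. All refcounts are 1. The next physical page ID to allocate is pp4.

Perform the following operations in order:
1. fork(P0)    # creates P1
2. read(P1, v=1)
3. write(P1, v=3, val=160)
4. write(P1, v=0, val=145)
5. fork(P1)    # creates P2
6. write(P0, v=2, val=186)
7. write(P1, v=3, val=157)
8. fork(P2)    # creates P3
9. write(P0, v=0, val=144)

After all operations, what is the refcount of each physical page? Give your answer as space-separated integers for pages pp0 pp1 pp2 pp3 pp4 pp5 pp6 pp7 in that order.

Answer: 1 4 3 1 2 3 1 1

Derivation:
Op 1: fork(P0) -> P1. 4 ppages; refcounts: pp0:2 pp1:2 pp2:2 pp3:2
Op 2: read(P1, v1) -> 47. No state change.
Op 3: write(P1, v3, 160). refcount(pp3)=2>1 -> COPY to pp4. 5 ppages; refcounts: pp0:2 pp1:2 pp2:2 pp3:1 pp4:1
Op 4: write(P1, v0, 145). refcount(pp0)=2>1 -> COPY to pp5. 6 ppages; refcounts: pp0:1 pp1:2 pp2:2 pp3:1 pp4:1 pp5:1
Op 5: fork(P1) -> P2. 6 ppages; refcounts: pp0:1 pp1:3 pp2:3 pp3:1 pp4:2 pp5:2
Op 6: write(P0, v2, 186). refcount(pp2)=3>1 -> COPY to pp6. 7 ppages; refcounts: pp0:1 pp1:3 pp2:2 pp3:1 pp4:2 pp5:2 pp6:1
Op 7: write(P1, v3, 157). refcount(pp4)=2>1 -> COPY to pp7. 8 ppages; refcounts: pp0:1 pp1:3 pp2:2 pp3:1 pp4:1 pp5:2 pp6:1 pp7:1
Op 8: fork(P2) -> P3. 8 ppages; refcounts: pp0:1 pp1:4 pp2:3 pp3:1 pp4:2 pp5:3 pp6:1 pp7:1
Op 9: write(P0, v0, 144). refcount(pp0)=1 -> write in place. 8 ppages; refcounts: pp0:1 pp1:4 pp2:3 pp3:1 pp4:2 pp5:3 pp6:1 pp7:1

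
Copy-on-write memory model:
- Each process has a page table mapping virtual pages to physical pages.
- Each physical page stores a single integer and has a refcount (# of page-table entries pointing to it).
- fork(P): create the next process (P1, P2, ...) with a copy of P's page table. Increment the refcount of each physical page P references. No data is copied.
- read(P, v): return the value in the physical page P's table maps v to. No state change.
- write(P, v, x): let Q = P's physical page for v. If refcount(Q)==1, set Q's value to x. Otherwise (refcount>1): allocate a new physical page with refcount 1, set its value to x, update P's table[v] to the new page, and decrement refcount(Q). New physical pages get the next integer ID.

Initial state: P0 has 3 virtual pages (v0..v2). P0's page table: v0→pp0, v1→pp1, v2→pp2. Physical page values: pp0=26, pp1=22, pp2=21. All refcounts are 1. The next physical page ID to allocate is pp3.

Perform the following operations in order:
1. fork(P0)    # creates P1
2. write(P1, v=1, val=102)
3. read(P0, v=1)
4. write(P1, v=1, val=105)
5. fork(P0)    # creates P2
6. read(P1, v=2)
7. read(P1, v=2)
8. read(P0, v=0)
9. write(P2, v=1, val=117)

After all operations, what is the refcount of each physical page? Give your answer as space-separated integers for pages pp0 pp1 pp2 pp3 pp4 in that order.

Answer: 3 1 3 1 1

Derivation:
Op 1: fork(P0) -> P1. 3 ppages; refcounts: pp0:2 pp1:2 pp2:2
Op 2: write(P1, v1, 102). refcount(pp1)=2>1 -> COPY to pp3. 4 ppages; refcounts: pp0:2 pp1:1 pp2:2 pp3:1
Op 3: read(P0, v1) -> 22. No state change.
Op 4: write(P1, v1, 105). refcount(pp3)=1 -> write in place. 4 ppages; refcounts: pp0:2 pp1:1 pp2:2 pp3:1
Op 5: fork(P0) -> P2. 4 ppages; refcounts: pp0:3 pp1:2 pp2:3 pp3:1
Op 6: read(P1, v2) -> 21. No state change.
Op 7: read(P1, v2) -> 21. No state change.
Op 8: read(P0, v0) -> 26. No state change.
Op 9: write(P2, v1, 117). refcount(pp1)=2>1 -> COPY to pp4. 5 ppages; refcounts: pp0:3 pp1:1 pp2:3 pp3:1 pp4:1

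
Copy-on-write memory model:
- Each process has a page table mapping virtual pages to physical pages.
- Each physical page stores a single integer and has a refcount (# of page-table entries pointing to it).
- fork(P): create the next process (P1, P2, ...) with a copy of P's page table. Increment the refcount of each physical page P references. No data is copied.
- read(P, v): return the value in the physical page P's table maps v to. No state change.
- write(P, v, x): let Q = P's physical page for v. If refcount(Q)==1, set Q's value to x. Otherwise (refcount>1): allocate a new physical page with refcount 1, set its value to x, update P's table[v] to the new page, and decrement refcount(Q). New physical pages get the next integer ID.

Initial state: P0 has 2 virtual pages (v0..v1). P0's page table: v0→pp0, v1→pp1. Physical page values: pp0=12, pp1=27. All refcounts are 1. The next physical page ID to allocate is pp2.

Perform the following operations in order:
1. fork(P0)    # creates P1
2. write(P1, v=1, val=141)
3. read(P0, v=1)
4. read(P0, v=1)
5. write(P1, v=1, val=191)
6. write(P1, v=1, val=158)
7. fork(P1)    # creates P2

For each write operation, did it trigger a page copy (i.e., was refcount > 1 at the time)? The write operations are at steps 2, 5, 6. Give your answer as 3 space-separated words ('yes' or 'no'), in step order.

Op 1: fork(P0) -> P1. 2 ppages; refcounts: pp0:2 pp1:2
Op 2: write(P1, v1, 141). refcount(pp1)=2>1 -> COPY to pp2. 3 ppages; refcounts: pp0:2 pp1:1 pp2:1
Op 3: read(P0, v1) -> 27. No state change.
Op 4: read(P0, v1) -> 27. No state change.
Op 5: write(P1, v1, 191). refcount(pp2)=1 -> write in place. 3 ppages; refcounts: pp0:2 pp1:1 pp2:1
Op 6: write(P1, v1, 158). refcount(pp2)=1 -> write in place. 3 ppages; refcounts: pp0:2 pp1:1 pp2:1
Op 7: fork(P1) -> P2. 3 ppages; refcounts: pp0:3 pp1:1 pp2:2

yes no no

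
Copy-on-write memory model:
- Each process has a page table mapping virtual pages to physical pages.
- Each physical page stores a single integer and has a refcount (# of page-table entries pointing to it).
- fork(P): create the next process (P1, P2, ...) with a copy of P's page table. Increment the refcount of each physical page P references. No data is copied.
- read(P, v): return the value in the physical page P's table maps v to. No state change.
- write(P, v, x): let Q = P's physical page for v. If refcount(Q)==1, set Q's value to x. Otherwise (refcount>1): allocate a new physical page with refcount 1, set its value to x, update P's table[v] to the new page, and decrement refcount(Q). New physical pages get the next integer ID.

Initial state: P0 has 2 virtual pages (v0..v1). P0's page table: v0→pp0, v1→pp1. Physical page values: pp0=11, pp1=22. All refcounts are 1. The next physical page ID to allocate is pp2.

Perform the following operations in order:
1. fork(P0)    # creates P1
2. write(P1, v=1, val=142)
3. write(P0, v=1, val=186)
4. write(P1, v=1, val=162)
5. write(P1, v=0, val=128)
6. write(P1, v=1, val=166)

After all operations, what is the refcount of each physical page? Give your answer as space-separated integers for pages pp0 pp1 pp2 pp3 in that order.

Op 1: fork(P0) -> P1. 2 ppages; refcounts: pp0:2 pp1:2
Op 2: write(P1, v1, 142). refcount(pp1)=2>1 -> COPY to pp2. 3 ppages; refcounts: pp0:2 pp1:1 pp2:1
Op 3: write(P0, v1, 186). refcount(pp1)=1 -> write in place. 3 ppages; refcounts: pp0:2 pp1:1 pp2:1
Op 4: write(P1, v1, 162). refcount(pp2)=1 -> write in place. 3 ppages; refcounts: pp0:2 pp1:1 pp2:1
Op 5: write(P1, v0, 128). refcount(pp0)=2>1 -> COPY to pp3. 4 ppages; refcounts: pp0:1 pp1:1 pp2:1 pp3:1
Op 6: write(P1, v1, 166). refcount(pp2)=1 -> write in place. 4 ppages; refcounts: pp0:1 pp1:1 pp2:1 pp3:1

Answer: 1 1 1 1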